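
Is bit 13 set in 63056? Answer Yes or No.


0b1111011001010000, bit 13 = 1. Yes

Yes


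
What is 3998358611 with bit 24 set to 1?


3998358611 | (1 << 24) = 3998358611 | 16777216 = 4015135827

4015135827


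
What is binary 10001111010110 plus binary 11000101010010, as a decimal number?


10001111010110 + 11000101010010 = 101010100101000 = 21800

21800


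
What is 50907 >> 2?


0b1100011011011011 >> 2 = 0b11000110110110 = 12726

12726


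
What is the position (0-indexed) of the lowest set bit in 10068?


0b10011101010100. Lowest set bit at position 2

2


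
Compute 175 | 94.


0b10101111 | 0b1011110 = 0b11111111 = 255

255


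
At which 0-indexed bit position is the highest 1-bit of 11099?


0b10101101011011. Highest set bit at position 13

13


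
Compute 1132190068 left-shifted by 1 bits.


0b1000011011110111101100101110100 << 1 = 0b10000110111101111011001011101000 = 2264380136

2264380136


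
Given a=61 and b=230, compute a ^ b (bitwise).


61 ^ 230 = 219

219


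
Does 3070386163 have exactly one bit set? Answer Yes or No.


0b10110111000000100101111111110011. Multiple bits set => No

No


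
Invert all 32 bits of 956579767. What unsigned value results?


956579767 ^ 4294967295 = 3338387528

3338387528


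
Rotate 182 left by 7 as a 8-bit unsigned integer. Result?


Rotate 0b10110110 left by 7 (8-bit) = 0b1011011 = 91

91


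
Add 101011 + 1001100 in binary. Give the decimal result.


101011 + 1001100 = 1110111 = 119

119


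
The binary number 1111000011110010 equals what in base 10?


1111000011110010 in decimal = 61682

61682


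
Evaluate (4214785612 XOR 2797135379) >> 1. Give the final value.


Step 1: 4214785612 ^ 2797135379 = 1568694367
Step 2: 1568694367 >> 1 = 784347183

784347183


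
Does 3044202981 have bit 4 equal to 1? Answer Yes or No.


0b10110101011100101101100111100101, bit 4 = 0. No

No


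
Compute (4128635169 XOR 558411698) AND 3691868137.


Step 1: 4128635169 ^ 558411698 = 3613218451
Step 2: 3613218451 & 3691868137 = 3557639809

3557639809


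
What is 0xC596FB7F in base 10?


C596FB7F hex = 3315006335 decimal

3315006335


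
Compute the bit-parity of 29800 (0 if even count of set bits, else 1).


0b111010001101000 has 7 ones => parity 1

1


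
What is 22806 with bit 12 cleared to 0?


22806 & ~(1 << 12) = 18710

18710


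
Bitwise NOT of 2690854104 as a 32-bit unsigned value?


~0b10100000011000110010110011011000 = 0b1011111100111001101001100100111 = 1604113191 (32-bit unsigned)

1604113191


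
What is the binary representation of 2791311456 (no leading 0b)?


2791311456 = 10100110011000000000100001100000 in binary

10100110011000000000100001100000


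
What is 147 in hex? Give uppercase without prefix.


147 = 93 hex

93


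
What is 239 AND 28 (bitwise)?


0b11101111 & 0b11100 = 0b1100 = 12

12


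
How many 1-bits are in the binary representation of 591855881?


0b100011010001110000000100001001 has 10 set bits

10


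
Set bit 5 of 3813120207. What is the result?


3813120207 | (1 << 5) = 3813120207 | 32 = 3813120239

3813120239


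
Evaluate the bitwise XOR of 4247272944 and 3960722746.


0b11111101001010000011110111110000 ^ 0b11101100000100111101010100111010 = 0b10001001110111110100011001010 = 289138890

289138890


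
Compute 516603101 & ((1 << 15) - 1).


516603101 & 32767 = 15581

15581


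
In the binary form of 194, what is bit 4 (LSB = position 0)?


0b11000010, position 4 = 0

0


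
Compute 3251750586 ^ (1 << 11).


3251750586 ^ (1 << 11) = 3251750586 ^ 2048 = 3251752634

3251752634


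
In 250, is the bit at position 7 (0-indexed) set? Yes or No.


0b11111010, bit 7 = 1. Yes

Yes


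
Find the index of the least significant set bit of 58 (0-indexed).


0b111010. Lowest set bit at position 1

1


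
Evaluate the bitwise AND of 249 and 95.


0b11111001 & 0b1011111 = 0b1011001 = 89

89


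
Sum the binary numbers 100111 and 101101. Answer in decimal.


100111 + 101101 = 1010100 = 84

84


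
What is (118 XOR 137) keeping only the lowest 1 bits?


Step 1: 118 ^ 137 = 255
Step 2: 255 & 1 = 1

1


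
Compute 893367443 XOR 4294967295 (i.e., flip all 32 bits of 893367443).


893367443 ^ 4294967295 = 3401599852

3401599852


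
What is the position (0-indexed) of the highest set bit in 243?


0b11110011. Highest set bit at position 7

7


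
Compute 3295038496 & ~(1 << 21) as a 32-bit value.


3295038496 & ~(1 << 21) = 3292941344

3292941344


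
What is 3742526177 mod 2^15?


3742526177 & 32767 = 27361

27361


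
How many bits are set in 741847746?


0b101100001101111011001011000010 has 15 set bits

15


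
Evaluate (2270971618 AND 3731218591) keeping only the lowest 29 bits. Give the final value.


Step 1: 2270971618 & 3731218591 = 2252619906
Step 2: 2252619906 & 536870911 = 105136258

105136258


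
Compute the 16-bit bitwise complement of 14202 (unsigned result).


~0b11011101111010 = 0b1100100010000101 = 51333 (16-bit unsigned)

51333


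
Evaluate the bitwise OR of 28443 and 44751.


0b110111100011011 | 0b1010111011001111 = 0b1110111111011111 = 61407

61407


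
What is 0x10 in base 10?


10 hex = 16 decimal

16


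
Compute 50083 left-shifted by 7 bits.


0b1100001110100011 << 7 = 0b11000011101000110000000 = 6410624

6410624


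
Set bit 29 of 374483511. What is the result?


374483511 | (1 << 29) = 374483511 | 536870912 = 911354423

911354423


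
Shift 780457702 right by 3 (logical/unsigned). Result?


0b101110100001001101011011100110 >> 3 = 0b101110100001001101011011100 = 97557212

97557212


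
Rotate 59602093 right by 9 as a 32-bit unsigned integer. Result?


Rotate 0b11100011010111010010101101 right by 9 (32-bit) = 0b1010110100000011100011010111010 = 1451345594

1451345594


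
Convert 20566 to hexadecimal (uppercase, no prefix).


20566 = 5056 hex

5056


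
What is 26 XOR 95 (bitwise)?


0b11010 ^ 0b1011111 = 0b1000101 = 69

69


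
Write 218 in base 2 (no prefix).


218 = 11011010 in binary

11011010


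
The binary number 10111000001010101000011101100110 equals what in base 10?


10111000001010101000011101100110 in decimal = 3089794918

3089794918


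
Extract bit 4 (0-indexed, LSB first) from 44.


0b101100, position 4 = 0

0


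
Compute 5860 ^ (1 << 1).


5860 ^ (1 << 1) = 5860 ^ 2 = 5862

5862


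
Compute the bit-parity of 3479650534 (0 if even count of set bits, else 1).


0b11001111011001110100000011100110 has 17 ones => parity 1

1


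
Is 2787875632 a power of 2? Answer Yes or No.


0b10100110001010111001101100110000. Multiple bits set => No

No


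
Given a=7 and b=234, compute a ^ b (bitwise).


7 ^ 234 = 237

237


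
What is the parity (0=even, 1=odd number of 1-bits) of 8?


0b1000 has 1 ones => parity 1

1


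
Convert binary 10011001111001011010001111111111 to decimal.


10011001111001011010001111111111 in decimal = 2581963775

2581963775


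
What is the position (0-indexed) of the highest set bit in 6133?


0b1011111110101. Highest set bit at position 12

12


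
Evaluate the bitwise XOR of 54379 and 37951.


0b1101010001101011 ^ 0b1001010000111111 = 0b100000001010100 = 16468

16468


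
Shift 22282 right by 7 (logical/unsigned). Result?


0b101011100001010 >> 7 = 0b10101110 = 174

174


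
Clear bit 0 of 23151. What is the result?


23151 & ~(1 << 0) = 23150

23150


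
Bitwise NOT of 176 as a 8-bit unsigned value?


~0b10110000 = 0b1001111 = 79 (8-bit unsigned)

79


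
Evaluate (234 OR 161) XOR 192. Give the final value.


Step 1: 234 | 161 = 235
Step 2: 235 ^ 192 = 43

43


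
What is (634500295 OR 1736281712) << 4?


Step 1: 634500295 | 1736281712 = 1744682743
Step 2: 1744682743 << 4 = 27914923888

27914923888


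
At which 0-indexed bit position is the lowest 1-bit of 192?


0b11000000. Lowest set bit at position 6

6


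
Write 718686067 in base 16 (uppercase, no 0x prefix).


718686067 = 2AD64773 hex

2AD64773


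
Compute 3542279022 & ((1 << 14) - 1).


3542279022 & 16383 = 9070

9070


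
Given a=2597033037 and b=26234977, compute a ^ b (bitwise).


2597033037 ^ 26234977 = 2606482476

2606482476


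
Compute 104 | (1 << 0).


104 | (1 << 0) = 104 | 1 = 105

105


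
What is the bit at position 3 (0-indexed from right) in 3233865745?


0b11000000110000001110000000010001, position 3 = 0

0


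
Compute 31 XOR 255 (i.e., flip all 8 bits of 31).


31 ^ 255 = 224

224


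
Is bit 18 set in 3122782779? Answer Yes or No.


0b10111010001000011110001000111011, bit 18 = 0. No

No


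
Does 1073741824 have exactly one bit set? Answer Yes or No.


0b1000000000000000000000000000000. Only one bit set => Yes

Yes


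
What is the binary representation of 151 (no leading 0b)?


151 = 10010111 in binary

10010111


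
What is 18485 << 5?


0b100100000110101 << 5 = 0b10010000011010100000 = 591520

591520


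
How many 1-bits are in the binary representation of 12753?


0b11000111010001 has 7 set bits

7


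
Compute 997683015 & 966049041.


0b111011011101110110111101000111 & 0b111001100101001011110100010001 = 0b111001000101000010110100000001 = 957623553

957623553


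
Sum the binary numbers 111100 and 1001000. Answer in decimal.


111100 + 1001000 = 10000100 = 132

132


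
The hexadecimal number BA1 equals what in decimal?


BA1 hex = 2977 decimal

2977


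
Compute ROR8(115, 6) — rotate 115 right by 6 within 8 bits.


Rotate 0b1110011 right by 6 (8-bit) = 0b11001101 = 205

205


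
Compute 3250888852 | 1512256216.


0b11000001110001001010000010010100 | 0b1011010001000110011001011011000 = 0b11011011111001111011001011011100 = 3689394908

3689394908


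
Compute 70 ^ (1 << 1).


70 ^ (1 << 1) = 70 ^ 2 = 68

68


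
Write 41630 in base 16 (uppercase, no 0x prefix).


41630 = A29E hex

A29E


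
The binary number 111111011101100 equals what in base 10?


111111011101100 in decimal = 32492

32492


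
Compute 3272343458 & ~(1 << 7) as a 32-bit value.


3272343458 & ~(1 << 7) = 3272343330

3272343330


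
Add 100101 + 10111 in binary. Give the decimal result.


100101 + 10111 = 111100 = 60

60


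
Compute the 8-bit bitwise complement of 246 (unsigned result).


~0b11110110 = 0b1001 = 9 (8-bit unsigned)

9


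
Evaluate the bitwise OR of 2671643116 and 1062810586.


0b10011111001111100000100111101100 | 0b111111010110010011001111011010 = 0b10111111011111110011101111111110 = 3212786686

3212786686


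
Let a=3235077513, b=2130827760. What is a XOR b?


3235077513 ^ 2130827760 = 3218244729

3218244729


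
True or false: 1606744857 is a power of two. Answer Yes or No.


0b1011111110001001111101100011001. Multiple bits set => No

No


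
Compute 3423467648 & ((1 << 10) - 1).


3423467648 & 1023 = 128

128


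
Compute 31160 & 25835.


0b111100110111000 & 0b110010011101011 = 0b110000010101000 = 24744

24744


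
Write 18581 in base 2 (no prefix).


18581 = 100100010010101 in binary

100100010010101


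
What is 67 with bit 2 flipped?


67 ^ (1 << 2) = 67 ^ 4 = 71

71


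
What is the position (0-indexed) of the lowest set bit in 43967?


0b1010101110111111. Lowest set bit at position 0

0


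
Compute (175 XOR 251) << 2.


Step 1: 175 ^ 251 = 84
Step 2: 84 << 2 = 336

336


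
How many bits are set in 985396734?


0b111010101110111111010111111110 has 23 set bits

23


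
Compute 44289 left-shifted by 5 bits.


0b1010110100000001 << 5 = 0b101011010000000100000 = 1417248

1417248


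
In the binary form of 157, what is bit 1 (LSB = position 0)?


0b10011101, position 1 = 0

0


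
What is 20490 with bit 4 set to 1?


20490 | (1 << 4) = 20490 | 16 = 20506

20506


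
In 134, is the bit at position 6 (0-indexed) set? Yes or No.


0b10000110, bit 6 = 0. No

No


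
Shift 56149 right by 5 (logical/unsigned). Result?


0b1101101101010101 >> 5 = 0b11011011010 = 1754

1754


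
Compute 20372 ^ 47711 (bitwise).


0b100111110010100 ^ 0b1011101001011111 = 0b1111010111001011 = 62923

62923


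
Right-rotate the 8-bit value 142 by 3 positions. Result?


Rotate 0b10001110 right by 3 (8-bit) = 0b11010001 = 209

209


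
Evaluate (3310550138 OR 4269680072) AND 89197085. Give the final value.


Step 1: 3310550138 | 4269680072 = 4286512634
Step 2: 4286512634 & 89197085 = 89131032

89131032


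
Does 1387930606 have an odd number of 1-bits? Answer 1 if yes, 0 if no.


0b1010010101110100010001111101110 has 17 ones => parity 1

1


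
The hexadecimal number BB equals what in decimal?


BB hex = 187 decimal

187


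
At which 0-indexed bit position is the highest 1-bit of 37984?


0b1001010001100000. Highest set bit at position 15

15


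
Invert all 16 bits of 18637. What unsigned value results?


18637 ^ 65535 = 46898

46898


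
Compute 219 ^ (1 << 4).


219 ^ (1 << 4) = 219 ^ 16 = 203

203


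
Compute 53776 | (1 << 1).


53776 | (1 << 1) = 53776 | 2 = 53778

53778


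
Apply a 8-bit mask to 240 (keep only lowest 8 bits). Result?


240 & 255 = 240

240


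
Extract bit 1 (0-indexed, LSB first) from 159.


0b10011111, position 1 = 1

1


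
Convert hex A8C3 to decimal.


A8C3 hex = 43203 decimal

43203


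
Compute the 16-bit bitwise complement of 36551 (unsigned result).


~0b1000111011000111 = 0b111000100111000 = 28984 (16-bit unsigned)

28984


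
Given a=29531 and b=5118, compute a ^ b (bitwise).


29531 ^ 5118 = 24741

24741


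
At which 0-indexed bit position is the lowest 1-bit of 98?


0b1100010. Lowest set bit at position 1

1


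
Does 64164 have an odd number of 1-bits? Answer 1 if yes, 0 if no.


0b1111101010100100 has 9 ones => parity 1

1


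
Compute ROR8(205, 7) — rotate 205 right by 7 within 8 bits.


Rotate 0b11001101 right by 7 (8-bit) = 0b10011011 = 155

155


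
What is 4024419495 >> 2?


0b11101111110111111100010010100111 >> 2 = 0b111011111101111111000100101001 = 1006104873

1006104873


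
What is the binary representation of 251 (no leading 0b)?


251 = 11111011 in binary

11111011


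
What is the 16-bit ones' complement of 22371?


22371 ^ 65535 = 43164

43164


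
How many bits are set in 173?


0b10101101 has 5 set bits

5


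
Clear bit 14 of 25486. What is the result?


25486 & ~(1 << 14) = 9102

9102


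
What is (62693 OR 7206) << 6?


Step 1: 62693 | 7206 = 64743
Step 2: 64743 << 6 = 4143552

4143552


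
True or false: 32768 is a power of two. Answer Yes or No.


0b1000000000000000. Only one bit set => Yes

Yes


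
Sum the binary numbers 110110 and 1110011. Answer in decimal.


110110 + 1110011 = 10101001 = 169

169


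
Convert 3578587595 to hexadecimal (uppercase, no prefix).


3578587595 = D54CE9CB hex

D54CE9CB


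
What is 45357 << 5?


0b1011000100101101 << 5 = 0b101100010010110100000 = 1451424

1451424


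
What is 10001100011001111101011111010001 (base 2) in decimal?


10001100011001111101011111010001 in decimal = 2355615697

2355615697


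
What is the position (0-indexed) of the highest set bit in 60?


0b111100. Highest set bit at position 5

5


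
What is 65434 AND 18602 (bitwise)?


0b1111111110011010 & 0b100100010101010 = 0b100100010001010 = 18570

18570


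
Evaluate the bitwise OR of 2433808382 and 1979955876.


0b10010001000100001111011111111110 | 0b1110110000000111011101010100100 = 0b11110111000100111111111111111110 = 4145283070

4145283070


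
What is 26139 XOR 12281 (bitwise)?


0b110011000011011 ^ 0b10111111111001 = 0b100100111100010 = 18914

18914


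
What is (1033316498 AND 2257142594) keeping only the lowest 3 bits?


Step 1: 1033316498 & 2257142594 = 75563010
Step 2: 75563010 & 7 = 2

2


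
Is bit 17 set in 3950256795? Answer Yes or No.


0b11101011011101000010001010011011, bit 17 = 0. No

No


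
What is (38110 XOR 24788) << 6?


Step 1: 38110 ^ 24788 = 62474
Step 2: 62474 << 6 = 3998336

3998336


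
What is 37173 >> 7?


0b1001000100110101 >> 7 = 0b100100010 = 290

290


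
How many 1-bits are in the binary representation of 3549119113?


0b11010011100010110100001010001001 has 14 set bits

14


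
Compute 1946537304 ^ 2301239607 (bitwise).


0b1110100000001011100110101011000 ^ 0b10001001001010100010000100110111 = 0b11111101001011111110110001101111 = 4247776367

4247776367


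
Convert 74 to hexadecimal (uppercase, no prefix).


74 = 4A hex

4A


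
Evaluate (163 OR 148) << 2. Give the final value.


Step 1: 163 | 148 = 183
Step 2: 183 << 2 = 732

732


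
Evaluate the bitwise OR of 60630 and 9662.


0b1110110011010110 | 0b10010110111110 = 0b1110110111111110 = 60926

60926


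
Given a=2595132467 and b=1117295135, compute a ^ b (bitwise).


2595132467 ^ 1117295135 = 3627419180

3627419180


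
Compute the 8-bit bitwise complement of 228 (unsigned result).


~0b11100100 = 0b11011 = 27 (8-bit unsigned)

27


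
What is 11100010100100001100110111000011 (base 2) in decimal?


11100010100100001100110111000011 in decimal = 3801140675

3801140675


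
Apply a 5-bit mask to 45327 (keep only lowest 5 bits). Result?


45327 & 31 = 15

15


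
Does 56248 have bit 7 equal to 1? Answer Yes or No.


0b1101101110111000, bit 7 = 1. Yes

Yes


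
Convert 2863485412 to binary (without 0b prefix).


2863485412 = 10101010101011010101000111100100 in binary

10101010101011010101000111100100


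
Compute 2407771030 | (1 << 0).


2407771030 | (1 << 0) = 2407771030 | 1 = 2407771031

2407771031


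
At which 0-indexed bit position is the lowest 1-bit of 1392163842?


0b1010010111110101011110000000010. Lowest set bit at position 1

1


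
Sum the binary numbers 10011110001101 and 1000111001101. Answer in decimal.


10011110001101 + 1000111001101 = 11100101011010 = 14682

14682


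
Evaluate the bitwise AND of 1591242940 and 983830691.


0b1011110110110000111000010111100 & 0b111010101001000001000010100011 = 0b11010100000000001000010100000 = 444600480

444600480


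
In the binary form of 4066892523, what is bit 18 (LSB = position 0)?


0b11110010011001111101101011101011, position 18 = 1

1


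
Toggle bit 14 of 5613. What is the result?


5613 ^ (1 << 14) = 5613 ^ 16384 = 21997

21997


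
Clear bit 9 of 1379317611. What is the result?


1379317611 & ~(1 << 9) = 1379317099

1379317099


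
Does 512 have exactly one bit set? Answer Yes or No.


0b1000000000. Only one bit set => Yes

Yes


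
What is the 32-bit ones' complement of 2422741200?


2422741200 ^ 4294967295 = 1872226095

1872226095


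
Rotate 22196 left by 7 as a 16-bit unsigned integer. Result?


Rotate 0b101011010110100 left by 7 (16-bit) = 0b101101000101011 = 23083

23083


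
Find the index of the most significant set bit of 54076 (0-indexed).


0b1101001100111100. Highest set bit at position 15

15


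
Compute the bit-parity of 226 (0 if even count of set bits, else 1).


0b11100010 has 4 ones => parity 0

0


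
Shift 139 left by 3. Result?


0b10001011 << 3 = 0b10001011000 = 1112

1112


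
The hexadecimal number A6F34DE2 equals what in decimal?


A6F34DE2 hex = 2800963042 decimal

2800963042


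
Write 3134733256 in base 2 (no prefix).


3134733256 = 10111010110110000011101111001000 in binary

10111010110110000011101111001000


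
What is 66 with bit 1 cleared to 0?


66 & ~(1 << 1) = 64

64


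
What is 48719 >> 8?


0b1011111001001111 >> 8 = 0b10111110 = 190

190


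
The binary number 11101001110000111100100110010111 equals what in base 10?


11101001110000111100100110010111 in decimal = 3921922455

3921922455


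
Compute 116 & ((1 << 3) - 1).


116 & 7 = 4

4


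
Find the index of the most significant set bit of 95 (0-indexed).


0b1011111. Highest set bit at position 6

6


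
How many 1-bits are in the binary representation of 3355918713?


0b11001000000001110100000101111001 has 13 set bits

13


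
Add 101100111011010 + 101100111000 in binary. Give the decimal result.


101100111011010 + 101100111000 = 110010100010010 = 25874

25874


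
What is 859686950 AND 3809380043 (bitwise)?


0b110011001111011100100000100110 & 0b11100011000011101000011011001011 = 0b100011000011001000000000000010 = 588021762

588021762


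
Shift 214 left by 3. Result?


0b11010110 << 3 = 0b11010110000 = 1712

1712


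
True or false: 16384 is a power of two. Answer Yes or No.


0b100000000000000. Only one bit set => Yes

Yes


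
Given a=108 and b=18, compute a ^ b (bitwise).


108 ^ 18 = 126

126


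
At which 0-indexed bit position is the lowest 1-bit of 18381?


0b100011111001101. Lowest set bit at position 0

0


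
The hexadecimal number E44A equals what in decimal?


E44A hex = 58442 decimal

58442


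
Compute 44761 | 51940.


0b1010111011011001 | 0b1100101011100100 = 0b1110111011111101 = 61181

61181


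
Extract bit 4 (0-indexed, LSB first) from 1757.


0b11011011101, position 4 = 1

1


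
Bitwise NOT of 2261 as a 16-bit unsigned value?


~0b100011010101 = 0b1111011100101010 = 63274 (16-bit unsigned)

63274


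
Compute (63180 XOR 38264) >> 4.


Step 1: 63180 ^ 38264 = 25524
Step 2: 25524 >> 4 = 1595

1595


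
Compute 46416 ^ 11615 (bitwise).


0b1011010101010000 ^ 0b10110101011111 = 0b1001100000001111 = 38927

38927


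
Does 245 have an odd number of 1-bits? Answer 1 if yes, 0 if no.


0b11110101 has 6 ones => parity 0

0


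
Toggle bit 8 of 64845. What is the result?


64845 ^ (1 << 8) = 64845 ^ 256 = 64589

64589


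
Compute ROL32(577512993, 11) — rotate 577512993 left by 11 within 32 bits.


Rotate 0b100010011011000010011000100001 left by 11 (32-bit) = 0b1100001001100010000100100010011 = 1630603539

1630603539


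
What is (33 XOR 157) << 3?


Step 1: 33 ^ 157 = 188
Step 2: 188 << 3 = 1504

1504


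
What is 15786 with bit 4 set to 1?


15786 | (1 << 4) = 15786 | 16 = 15802

15802


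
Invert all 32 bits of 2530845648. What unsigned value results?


2530845648 ^ 4294967295 = 1764121647

1764121647


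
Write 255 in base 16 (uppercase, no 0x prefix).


255 = FF hex

FF


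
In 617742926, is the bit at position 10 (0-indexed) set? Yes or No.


0b100100110100100000001001001110, bit 10 = 0. No

No


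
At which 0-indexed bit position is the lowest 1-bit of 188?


0b10111100. Lowest set bit at position 2

2


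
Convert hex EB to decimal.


EB hex = 235 decimal

235


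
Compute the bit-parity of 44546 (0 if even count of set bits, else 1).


0b1010111000000010 has 6 ones => parity 0

0


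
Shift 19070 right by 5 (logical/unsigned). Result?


0b100101001111110 >> 5 = 0b1001010011 = 595

595


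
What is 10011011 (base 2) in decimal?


10011011 in decimal = 155

155


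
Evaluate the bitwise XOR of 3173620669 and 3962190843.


0b10111101001010011001101110111101 ^ 0b11101100001010100011101111111011 = 0b1010001000000111010000001000110 = 1359192134

1359192134


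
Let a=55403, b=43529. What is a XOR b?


55403 ^ 43529 = 29282

29282


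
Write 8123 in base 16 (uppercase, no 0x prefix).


8123 = 1FBB hex

1FBB


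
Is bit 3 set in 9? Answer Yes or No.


0b1001, bit 3 = 1. Yes

Yes


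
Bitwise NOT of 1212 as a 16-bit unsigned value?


~0b10010111100 = 0b1111101101000011 = 64323 (16-bit unsigned)

64323


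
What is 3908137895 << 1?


0b11101000111100010111001110100111 << 1 = 0b111010001111000101110011101001110 = 7816275790

7816275790


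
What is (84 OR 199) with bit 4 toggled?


Step 1: 84 | 199 = 215
Step 2: 215 ^ (1 << 4) = 215 ^ 16 = 199

199


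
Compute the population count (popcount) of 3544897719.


0b11010011010010101101100010110111 has 18 set bits

18


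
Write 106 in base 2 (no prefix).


106 = 1101010 in binary

1101010


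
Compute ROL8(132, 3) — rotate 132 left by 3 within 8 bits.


Rotate 0b10000100 left by 3 (8-bit) = 0b100100 = 36

36


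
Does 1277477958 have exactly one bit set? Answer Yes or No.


0b1001100001001001100010001000110. Multiple bits set => No

No


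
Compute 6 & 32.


0b110 & 0b100000 = 0b0 = 0

0


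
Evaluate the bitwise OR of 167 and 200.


0b10100111 | 0b11001000 = 0b11101111 = 239

239


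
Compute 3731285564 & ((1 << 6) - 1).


3731285564 & 63 = 60

60


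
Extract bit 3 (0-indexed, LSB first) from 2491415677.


0b10010100011111111111110001111101, position 3 = 1

1


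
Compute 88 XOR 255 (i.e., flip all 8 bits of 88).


88 ^ 255 = 167

167


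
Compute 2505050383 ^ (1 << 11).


2505050383 ^ (1 << 11) = 2505050383 ^ 2048 = 2505048335

2505048335


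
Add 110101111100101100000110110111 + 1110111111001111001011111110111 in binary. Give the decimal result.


110101111100101100000110110111 + 1110111111001111001011111110111 = 10101101110110100101100110101110 = 2916768174

2916768174


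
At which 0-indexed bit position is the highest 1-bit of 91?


0b1011011. Highest set bit at position 6

6


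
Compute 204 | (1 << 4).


204 | (1 << 4) = 204 | 16 = 220

220


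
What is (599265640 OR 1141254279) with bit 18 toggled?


Step 1: 599265640 | 1141254279 = 1740519919
Step 2: 1740519919 ^ (1 << 18) = 1740519919 ^ 262144 = 1740257775

1740257775


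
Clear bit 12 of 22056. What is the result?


22056 & ~(1 << 12) = 17960

17960


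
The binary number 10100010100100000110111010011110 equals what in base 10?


10100010100100000110111010011110 in decimal = 2727374494

2727374494


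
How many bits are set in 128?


0b10000000 has 1 set bits

1


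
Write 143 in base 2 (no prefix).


143 = 10001111 in binary

10001111


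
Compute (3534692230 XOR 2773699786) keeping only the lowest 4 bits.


Step 1: 3534692230 ^ 2773699786 = 2013025100
Step 2: 2013025100 & 15 = 12

12


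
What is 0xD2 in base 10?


D2 hex = 210 decimal

210


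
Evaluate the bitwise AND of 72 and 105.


0b1001000 & 0b1101001 = 0b1001000 = 72

72


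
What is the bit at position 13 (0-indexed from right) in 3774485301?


0b11100000111110100001001100110101, position 13 = 0

0


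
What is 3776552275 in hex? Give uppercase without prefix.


3776552275 = E1199D53 hex

E1199D53


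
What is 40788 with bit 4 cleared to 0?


40788 & ~(1 << 4) = 40772

40772


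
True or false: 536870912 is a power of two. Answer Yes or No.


0b100000000000000000000000000000. Only one bit set => Yes

Yes


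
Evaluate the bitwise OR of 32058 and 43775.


0b111110100111010 | 0b1010101011111111 = 0b1111111111111111 = 65535

65535


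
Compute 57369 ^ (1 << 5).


57369 ^ (1 << 5) = 57369 ^ 32 = 57401

57401


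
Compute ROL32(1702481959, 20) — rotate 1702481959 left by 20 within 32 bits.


Rotate 0b1100101011110011101000000100111 left by 20 (32-bit) = 0b10011101100101011110011101 = 41310109

41310109


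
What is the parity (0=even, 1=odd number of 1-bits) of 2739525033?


0b10100011010010011101010110101001 has 16 ones => parity 0

0


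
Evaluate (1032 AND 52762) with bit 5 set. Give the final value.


Step 1: 1032 & 52762 = 1032
Step 2: 1032 | (1 << 5) = 1032 | 32 = 1064

1064


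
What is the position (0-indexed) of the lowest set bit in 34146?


0b1000010101100010. Lowest set bit at position 1

1


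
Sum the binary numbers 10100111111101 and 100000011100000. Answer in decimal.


10100111111101 + 100000011100000 = 110101011011101 = 27357

27357


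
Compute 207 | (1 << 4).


207 | (1 << 4) = 207 | 16 = 223

223


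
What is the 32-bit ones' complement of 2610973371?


2610973371 ^ 4294967295 = 1683993924

1683993924


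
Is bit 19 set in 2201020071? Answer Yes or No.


0b10000011001100001110011010100111, bit 19 = 0. No

No


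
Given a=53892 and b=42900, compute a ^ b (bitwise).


53892 ^ 42900 = 29968

29968


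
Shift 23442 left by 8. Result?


0b101101110010010 << 8 = 0b10110111001001000000000 = 6001152

6001152


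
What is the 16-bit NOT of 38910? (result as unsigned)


~0b1001011111111110 = 0b110100000000001 = 26625 (16-bit unsigned)

26625


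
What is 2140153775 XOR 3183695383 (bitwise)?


0b1111111100100000010011110101111 ^ 0b10111101110000110101011000010111 = 0b11000010010100110111000110111000 = 3260248504

3260248504


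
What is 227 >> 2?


0b11100011 >> 2 = 0b111000 = 56

56


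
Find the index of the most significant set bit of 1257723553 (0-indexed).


0b1001010111101110101011010100001. Highest set bit at position 30

30


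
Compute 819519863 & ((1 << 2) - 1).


819519863 & 3 = 3

3


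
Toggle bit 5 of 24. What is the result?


24 ^ (1 << 5) = 24 ^ 32 = 56

56


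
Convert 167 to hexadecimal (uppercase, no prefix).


167 = A7 hex

A7


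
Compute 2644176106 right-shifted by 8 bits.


0b10011101100110101110110011101010 >> 8 = 0b100111011001101011101100 = 10328812

10328812


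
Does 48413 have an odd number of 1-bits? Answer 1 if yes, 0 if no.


0b1011110100011101 has 10 ones => parity 0

0


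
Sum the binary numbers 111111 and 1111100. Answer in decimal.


111111 + 1111100 = 10111011 = 187

187


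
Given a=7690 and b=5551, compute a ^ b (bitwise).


7690 ^ 5551 = 2981

2981


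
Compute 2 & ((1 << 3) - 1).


2 & 7 = 2

2


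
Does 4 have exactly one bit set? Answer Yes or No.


0b100. Only one bit set => Yes

Yes


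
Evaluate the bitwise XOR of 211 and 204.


0b11010011 ^ 0b11001100 = 0b11111 = 31

31


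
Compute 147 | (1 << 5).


147 | (1 << 5) = 147 | 32 = 179

179


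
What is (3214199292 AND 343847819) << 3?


Step 1: 3214199292 & 343847819 = 336888200
Step 2: 336888200 << 3 = 2695105600

2695105600


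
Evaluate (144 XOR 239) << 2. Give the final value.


Step 1: 144 ^ 239 = 127
Step 2: 127 << 2 = 508

508


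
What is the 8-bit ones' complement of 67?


67 ^ 255 = 188

188


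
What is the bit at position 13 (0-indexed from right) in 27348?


0b110101011010100, position 13 = 1

1


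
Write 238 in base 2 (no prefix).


238 = 11101110 in binary

11101110


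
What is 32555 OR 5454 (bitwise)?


0b111111100101011 | 0b1010101001110 = 0b111111101101111 = 32623

32623


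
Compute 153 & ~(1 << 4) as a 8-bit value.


153 & ~(1 << 4) = 137

137


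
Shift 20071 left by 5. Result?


0b100111001100111 << 5 = 0b10011100110011100000 = 642272

642272


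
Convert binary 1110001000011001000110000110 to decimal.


1110001000011001000110000110 in decimal = 237080966

237080966


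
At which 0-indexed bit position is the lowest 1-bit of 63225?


0b1111011011111001. Lowest set bit at position 0

0


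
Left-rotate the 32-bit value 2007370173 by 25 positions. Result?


Rotate 0b1110111101001100000100110111101 left by 25 (32-bit) = 0b1111010111011110100110000010011 = 2062502931

2062502931


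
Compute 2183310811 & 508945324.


0b10000010001000101010110111011011 & 0b11110010101011110001110101100 = 0b10000000001010000110001000 = 33595784

33595784


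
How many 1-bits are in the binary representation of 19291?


0b100101101011011 has 9 set bits

9


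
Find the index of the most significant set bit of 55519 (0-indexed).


0b1101100011011111. Highest set bit at position 15

15


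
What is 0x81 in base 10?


81 hex = 129 decimal

129


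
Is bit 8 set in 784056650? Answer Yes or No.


0b101110101110111100000101001010, bit 8 = 1. Yes

Yes


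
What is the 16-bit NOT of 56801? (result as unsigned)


~0b1101110111100001 = 0b10001000011110 = 8734 (16-bit unsigned)

8734


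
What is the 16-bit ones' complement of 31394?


31394 ^ 65535 = 34141

34141


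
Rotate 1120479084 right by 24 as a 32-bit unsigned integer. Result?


Rotate 0b1000010110010010010011101101100 right by 24 (32-bit) = 0b11001001001001110110110001000010 = 3374804034

3374804034


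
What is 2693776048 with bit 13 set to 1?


2693776048 | (1 << 13) = 2693776048 | 8192 = 2693784240

2693784240


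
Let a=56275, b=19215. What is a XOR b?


56275 ^ 19215 = 37084

37084


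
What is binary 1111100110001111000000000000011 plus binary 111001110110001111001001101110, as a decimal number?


1111100110001111000000000000011 + 111001110110001111001001101110 = 10110110101000000111001001110001 = 3063968369

3063968369


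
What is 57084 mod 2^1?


57084 & 1 = 0

0


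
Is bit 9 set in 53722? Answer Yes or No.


0b1101000111011010, bit 9 = 0. No

No


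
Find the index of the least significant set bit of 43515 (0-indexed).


0b1010100111111011. Lowest set bit at position 0

0


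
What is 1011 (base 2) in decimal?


1011 in decimal = 11

11


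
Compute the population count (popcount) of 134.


0b10000110 has 3 set bits

3


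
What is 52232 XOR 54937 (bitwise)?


0b1100110000001000 ^ 0b1101011010011001 = 0b1101010010001 = 6801

6801


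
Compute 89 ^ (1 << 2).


89 ^ (1 << 2) = 89 ^ 4 = 93

93


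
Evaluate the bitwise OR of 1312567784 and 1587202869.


0b1001110001111000011000111101000 | 0b1011110100110101100101100110101 = 0b1011110101111101111101111111101 = 1589574653

1589574653


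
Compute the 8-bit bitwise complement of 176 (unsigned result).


~0b10110000 = 0b1001111 = 79 (8-bit unsigned)

79


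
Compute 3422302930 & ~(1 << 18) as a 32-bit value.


3422302930 & ~(1 << 18) = 3422040786

3422040786


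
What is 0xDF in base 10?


DF hex = 223 decimal

223


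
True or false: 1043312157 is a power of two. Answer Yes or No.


0b111110001011111010111000011101. Multiple bits set => No

No


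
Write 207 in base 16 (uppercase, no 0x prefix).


207 = CF hex

CF


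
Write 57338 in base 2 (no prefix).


57338 = 1101111111111010 in binary

1101111111111010


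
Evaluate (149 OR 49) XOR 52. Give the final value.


Step 1: 149 | 49 = 181
Step 2: 181 ^ 52 = 129

129


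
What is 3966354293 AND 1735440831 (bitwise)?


0b11101100011010011100001101110101 & 0b1100111011100001011100110111111 = 0b1100100011000001000000100110101 = 1684046133

1684046133


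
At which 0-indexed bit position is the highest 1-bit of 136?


0b10001000. Highest set bit at position 7

7


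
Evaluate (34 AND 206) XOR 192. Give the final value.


Step 1: 34 & 206 = 2
Step 2: 2 ^ 192 = 194

194


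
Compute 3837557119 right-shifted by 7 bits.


0b11100100101111000111100101111111 >> 7 = 0b1110010010111100011110010 = 29980914

29980914


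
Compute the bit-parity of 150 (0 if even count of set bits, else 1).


0b10010110 has 4 ones => parity 0

0


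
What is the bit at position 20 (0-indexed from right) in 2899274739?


0b10101100110011110110101111110011, position 20 = 0

0


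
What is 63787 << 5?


0b1111100100101011 << 5 = 0b111110010010101100000 = 2041184

2041184


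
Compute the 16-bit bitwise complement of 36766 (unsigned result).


~0b1000111110011110 = 0b111000001100001 = 28769 (16-bit unsigned)

28769


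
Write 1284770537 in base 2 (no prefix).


1284770537 = 1001100100101000000101011101001 in binary

1001100100101000000101011101001


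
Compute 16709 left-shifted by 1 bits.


0b100000101000101 << 1 = 0b1000001010001010 = 33418

33418


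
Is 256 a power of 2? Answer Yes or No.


0b100000000. Only one bit set => Yes

Yes


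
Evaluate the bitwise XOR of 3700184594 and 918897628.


0b11011100100011000101011000010010 ^ 0b110110110001010100001111011100 = 0b11101010010010010001010111001110 = 3930658254

3930658254


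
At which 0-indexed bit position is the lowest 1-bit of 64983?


0b1111110111010111. Lowest set bit at position 0

0


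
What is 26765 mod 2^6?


26765 & 63 = 13

13


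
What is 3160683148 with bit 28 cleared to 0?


3160683148 & ~(1 << 28) = 2892247692

2892247692


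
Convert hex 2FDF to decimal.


2FDF hex = 12255 decimal

12255


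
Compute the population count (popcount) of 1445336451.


0b1010110001001100001010110000011 has 13 set bits

13


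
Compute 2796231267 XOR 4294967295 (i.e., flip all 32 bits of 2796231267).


2796231267 ^ 4294967295 = 1498736028

1498736028


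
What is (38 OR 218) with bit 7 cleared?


Step 1: 38 | 218 = 254
Step 2: 254 & ~(1 << 7) = 126

126


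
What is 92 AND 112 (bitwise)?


0b1011100 & 0b1110000 = 0b1010000 = 80

80


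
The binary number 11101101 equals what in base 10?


11101101 in decimal = 237

237


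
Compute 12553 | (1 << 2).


12553 | (1 << 2) = 12553 | 4 = 12557

12557


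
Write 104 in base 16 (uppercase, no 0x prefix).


104 = 68 hex

68


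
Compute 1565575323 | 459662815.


0b1011101010100001100100010011011 | 0b11011011001011110010111011111 = 0b1011111011101011110110111011111 = 1601564127

1601564127


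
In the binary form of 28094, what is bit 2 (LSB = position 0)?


0b110110110111110, position 2 = 1

1


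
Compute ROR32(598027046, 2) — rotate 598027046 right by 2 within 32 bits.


Rotate 0b100011101001010010101100100110 right by 2 (32-bit) = 0b10001000111010010100101011001001 = 2296990409

2296990409


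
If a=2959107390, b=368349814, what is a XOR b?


2959107390 ^ 368349814 = 2778003272

2778003272


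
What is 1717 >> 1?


0b11010110101 >> 1 = 0b1101011010 = 858

858


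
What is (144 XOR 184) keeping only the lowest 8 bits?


Step 1: 144 ^ 184 = 40
Step 2: 40 & 255 = 40

40


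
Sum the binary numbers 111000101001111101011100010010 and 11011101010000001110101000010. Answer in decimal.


111000101001111101011100010010 + 11011101010000001110101000010 = 1010100010011111111010001010100 = 1414526036

1414526036


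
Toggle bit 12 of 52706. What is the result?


52706 ^ (1 << 12) = 52706 ^ 4096 = 56802

56802


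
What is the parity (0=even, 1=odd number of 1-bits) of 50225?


0b1100010000110001 has 6 ones => parity 0

0


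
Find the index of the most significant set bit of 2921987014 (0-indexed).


0b10101110001010011111101111000110. Highest set bit at position 31

31


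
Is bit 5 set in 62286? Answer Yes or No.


0b1111001101001110, bit 5 = 0. No

No


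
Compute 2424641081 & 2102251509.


0b10010000100001010001011000111001 & 0b1111101010011011100111111110101 = 0b10000000001010000011000110001 = 268764721

268764721


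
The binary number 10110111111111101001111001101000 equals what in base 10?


10110111111111101001111001101000 in decimal = 3086917224

3086917224
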